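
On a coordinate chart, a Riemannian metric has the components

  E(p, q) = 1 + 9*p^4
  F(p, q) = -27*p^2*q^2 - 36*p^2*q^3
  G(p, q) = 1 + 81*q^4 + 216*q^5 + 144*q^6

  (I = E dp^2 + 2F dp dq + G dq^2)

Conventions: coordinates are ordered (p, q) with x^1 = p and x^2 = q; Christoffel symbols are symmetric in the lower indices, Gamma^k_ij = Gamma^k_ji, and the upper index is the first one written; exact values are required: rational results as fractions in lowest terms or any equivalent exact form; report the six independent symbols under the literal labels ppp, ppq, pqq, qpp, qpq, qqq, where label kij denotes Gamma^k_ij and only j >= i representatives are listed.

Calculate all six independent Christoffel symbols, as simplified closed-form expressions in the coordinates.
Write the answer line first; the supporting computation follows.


Answer: Gamma_ppp = 18*p^3/(9*p^4 + 144*q^6 + 216*q^5 + 81*q^4 + 1), Gamma_ppq = 0, Gamma_pqq = (-108*p^2*q^2 - 54*p^2*q)/(9*p^4 + 144*q^6 + 216*q^5 + 81*q^4 + 1), Gamma_qpp = (-72*p*q^3 - 54*p*q^2)/(9*p^4 + 144*q^6 + 216*q^5 + 81*q^4 + 1), Gamma_qpq = 0, Gamma_qqq = (432*q^5 + 540*q^4 + 162*q^3)/(9*p^4 + 144*q^6 + 216*q^5 + 81*q^4 + 1)

E = 1 + 9*p^4; F = -27*p^2*q^2 - 36*p^2*q^3; G = 1 + 81*q^4 + 216*q^5 + 144*q^6
Gamma^k_ij = (1/2) g^{kl} (d_i g_jl + d_j g_il - d_l g_ij), with g^inv = (1/(EG-F^2)) [[G, -F], [-F, E]]
first partials: E_p = 36*p^3, E_q = 0, F_p = -54*p*q^2 - 72*p*q^3, F_q = -54*p^2*q - 108*p^2*q^2, G_p = 0, G_q = 324*q^3 + 1080*q^4 + 864*q^5
D = EG - F^2 = 1 + 81*q^4 + 9*p^4 + 216*q^5 + 144*q^6
expanded: Gamma^p_pp = (G E_p - 2F F_p + F E_q)/(2D), Gamma^p_pq = (G E_q - F G_p)/(2D), Gamma^p_qq = (2G F_q - G G_p - F G_q)/(2D), Gamma^q_pp = (2E F_p - E E_q - F E_p)/(2D), Gamma^q_pq = (E G_p - F E_q)/(2D), Gamma^q_qq = (E G_q - 2F F_q + F G_p)/(2D); substitute and cancel common factors


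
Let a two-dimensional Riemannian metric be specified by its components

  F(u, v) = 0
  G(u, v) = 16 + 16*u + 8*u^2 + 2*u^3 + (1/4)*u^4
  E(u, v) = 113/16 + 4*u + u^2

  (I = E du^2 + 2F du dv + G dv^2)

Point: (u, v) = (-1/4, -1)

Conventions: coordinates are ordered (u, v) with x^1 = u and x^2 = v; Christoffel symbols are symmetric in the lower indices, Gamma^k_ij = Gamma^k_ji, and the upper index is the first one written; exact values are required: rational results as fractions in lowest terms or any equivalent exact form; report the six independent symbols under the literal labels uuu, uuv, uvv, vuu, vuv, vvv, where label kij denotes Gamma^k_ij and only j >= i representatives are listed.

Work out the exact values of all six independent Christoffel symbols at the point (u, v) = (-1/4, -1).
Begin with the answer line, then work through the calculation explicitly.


Answer: Gamma_uuu = 2/7, Gamma_uuv = 0, Gamma_uvv = -113/112, Gamma_vuu = 0, Gamma_vuv = 56/113, Gamma_vvv = 0

E = 49/8, F = 0, G = 12769/1024 at the point
E_u = 7/2, E_v = 0, F_u = 0, F_v = 0, G_u = 791/64, G_v = 0
EG - F^2 = 625681/8192;  g^inv = (8192/625681) * [[12769/1024, 0], [0, 49/8]]
first-kind symbols [ij,l] = (1/2)(d_i g_jl + d_j g_il - d_l g_ij): [uu,u] = E_u/2 = 7/4, [uu,v] = F_u - E_v/2 = 0, [uv,u] = E_v/2 = 0, [uv,v] = G_u/2 = 791/128, [vv,u] = F_v - G_u/2 = -791/128, [vv,v] = G_v/2 = 0
Gamma^u_ij = (G*[ij,u] - F*[ij,v])/(EG - F^2), Gamma^v_ij = (E*[ij,v] - F*[ij,u])/(EG - F^2)


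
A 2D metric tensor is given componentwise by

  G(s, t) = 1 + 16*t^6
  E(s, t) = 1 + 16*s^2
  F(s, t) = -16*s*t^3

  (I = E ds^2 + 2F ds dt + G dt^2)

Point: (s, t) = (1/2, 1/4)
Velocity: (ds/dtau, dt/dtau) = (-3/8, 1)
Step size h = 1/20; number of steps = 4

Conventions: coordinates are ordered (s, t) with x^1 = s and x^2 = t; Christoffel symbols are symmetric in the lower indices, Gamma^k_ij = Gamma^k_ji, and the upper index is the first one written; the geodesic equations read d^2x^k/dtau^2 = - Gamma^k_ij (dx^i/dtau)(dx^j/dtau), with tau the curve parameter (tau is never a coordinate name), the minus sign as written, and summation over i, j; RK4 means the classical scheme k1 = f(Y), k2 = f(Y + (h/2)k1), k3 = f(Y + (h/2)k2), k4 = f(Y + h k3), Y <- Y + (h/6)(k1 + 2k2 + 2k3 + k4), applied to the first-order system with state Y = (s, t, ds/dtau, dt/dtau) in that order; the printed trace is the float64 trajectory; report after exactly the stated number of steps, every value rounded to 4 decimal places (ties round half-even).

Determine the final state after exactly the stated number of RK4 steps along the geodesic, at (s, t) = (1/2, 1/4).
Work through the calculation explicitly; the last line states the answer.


f(Y) = (ds/dtau, dt/dtau, -Gamma^s_ij Y'^i Y'^j, -Gamma^t_ij Y'^i Y'^j) with the Gammas evaluated at the stage position; h = 0.050000; intermediate values shown to 6 dp
step 0: s = 0.5000, t = 0.2500, ds/dtau = -0.3750, dt/dtau = 1.0000
step 1:
  k1: at (s, t) = (0.500000, 0.250000), (ds/dtau, dt/dtau) = (-0.375000, 1.000000); Gamma_sss = 1.598751, Gamma_sst = 0.000000, Gamma_stt = -0.299766, Gamma_tss = -0.049961, Gamma_tst = 0.000000, Gamma_ttt = 0.009368; k1 = (-0.375000, 1.000000, 0.074941, -0.002342)
  k2: at (s, t) = (0.490625, 0.275000), (ds/dtau, dt/dtau) = (-0.373126, 0.999941); Gamma_sss = 1.615783, Gamma_sst = 0.000000, Gamma_stt = -0.366581, Gamma_tss = -0.068491, Gamma_tst = 0.000000, Gamma_ttt = 0.015539; k2 = (-0.373126, 0.999941, 0.141583, -0.006001)
  k3: at (s, t) = (0.490672, 0.274999), (ds/dtau, dt/dtau) = (-0.371460, 0.999850); Gamma_sss = 1.615693, Gamma_sst = 0.000000, Gamma_stt = -0.366556, Gamma_tss = -0.068479, Gamma_tst = 0.000000, Gamma_ttt = 0.015536; k3 = (-0.371460, 0.999850, 0.143508, -0.006082)
  k4: at (s, t) = (0.481427, 0.299992), (ds/dtau, dt/dtau) = (-0.367825, 0.999696); Gamma_sss = 1.631951, Gamma_sst = 0.000000, Gamma_stt = -0.440605, Gamma_tss = -0.091518, Gamma_tst = 0.000000, Gamma_ttt = 0.024709; k4 = (-0.367825, 0.999696, 0.219542, -0.012312)
  Y <- Y + (h/6)(k1 + 2k2 + 2k3 + k4): s = 0.4814, t = 0.3000, ds/dtau = -0.3678, dt/dtau = 0.9997
step 2:
  k1: at (s, t) = (0.481400, 0.299994), (ds/dtau, dt/dtau) = (-0.367794, 0.999676); Gamma_sss = 1.632003, Gamma_sst = 0.000000, Gamma_stt = -0.440623, Gamma_tss = -0.091528, Gamma_tst = 0.000000, Gamma_ttt = 0.024711; k1 = (-0.367794, 0.999676, 0.219573, -0.012314)
  k2: at (s, t) = (0.472205, 0.324986), (ds/dtau, dt/dtau) = (-0.362305, 0.999369); Gamma_sss = 1.647290, Gamma_sst = 0.000000, Gamma_stt = -0.521940, Gamma_tss = -0.119738, Gamma_tst = 0.000000, Gamma_ttt = 0.037939; k2 = (-0.362305, 0.999369, 0.305049, -0.022173)
  k3: at (s, t) = (0.472342, 0.324978), (ds/dtau, dt/dtau) = (-0.360168, 0.999122); Gamma_sss = 1.647025, Gamma_sst = 0.000000, Gamma_stt = -0.521831, Gamma_tss = -0.119676, Gamma_tst = 0.000000, Gamma_ttt = 0.037917; k3 = (-0.360168, 0.999122, 0.307261, -0.022326)
  k4: at (s, t) = (0.463392, 0.349950), (ds/dtau, dt/dtau) = (-0.352431, 0.998560); Gamma_sss = 1.660494, Gamma_sst = 0.000000, Gamma_stt = -0.610058, Gamma_tss = -0.153570, Gamma_tst = 0.000000, Gamma_ttt = 0.056421; k4 = (-0.352431, 0.998560, 0.402056, -0.037184)
  Y <- Y + (h/6)(k1 + 2k2 + 2k3 + k4): s = 0.4634, t = 0.3500, ds/dtau = -0.3524, dt/dtau = 0.9985
step 3:
  k1: at (s, t) = (0.463357, 0.349954), (ds/dtau, dt/dtau) = (-0.352409, 0.998522); Gamma_sss = 1.660561, Gamma_sst = 0.000000, Gamma_stt = -0.610096, Gamma_tss = -0.153593, Gamma_tst = 0.000000, Gamma_ttt = 0.056431; k1 = (-0.352409, 0.998522, 0.402066, -0.037189)
  k2: at (s, t) = (0.454547, 0.374917), (ds/dtau, dt/dtau) = (-0.342357, 0.997593); Gamma_sss = 1.671804, Gamma_sst = 0.000000, Gamma_stt = -0.704981, Gamma_tss = -0.193826, Gamma_tst = 0.000000, Gamma_ttt = 0.081734; k2 = (-0.342357, 0.997593, 0.505641, -0.058623)
  k3: at (s, t) = (0.454798, 0.374894), (ds/dtau, dt/dtau) = (-0.339768, 0.997057); Gamma_sss = 1.671330, Gamma_sst = 0.000000, Gamma_stt = -0.704694, Gamma_tss = -0.193628, Gamma_tst = 0.000000, Gamma_ttt = 0.081641; k3 = (-0.339768, 0.997057, 0.507609, -0.058808)
  k4: at (s, t) = (0.446369, 0.399807), (ds/dtau, dt/dtau) = (-0.327029, 0.995582); Gamma_sss = 1.679157, Gamma_sst = 0.000000, Gamma_stt = -0.805217, Gamma_tss = -0.240408, Gamma_tst = 0.000000, Gamma_ttt = 0.115284; k4 = (-0.327029, 0.995582, 0.618536, -0.088557)
  Y <- Y + (h/6)(k1 + 2k2 + 2k3 + k4): s = 0.4463, t = 0.3998, ds/dtau = -0.3270, dt/dtau = 0.9955
step 4:
  k1: at (s, t) = (0.446326, 0.399816), (ds/dtau, dt/dtau) = (-0.327017, 0.995517); Gamma_sss = 1.679233, Gamma_sst = 0.000000, Gamma_stt = -0.805290, Gamma_tss = -0.240458, Gamma_tst = 0.000000, Gamma_ttt = 0.115313; k1 = (-0.327017, 0.995517, 0.618509, -0.088567)
  k2: at (s, t) = (0.438151, 0.424704), (ds/dtau, dt/dtau) = (-0.311554, 0.993303); Gamma_sss = 1.682966, Gamma_sst = 0.000000, Gamma_stt = -0.910686, Gamma_tss = -0.294246, Gamma_tst = 0.000000, Gamma_ttt = 0.159222; k2 = (-0.311554, 0.993303, 0.735171, -0.128536)
  k3: at (s, t) = (0.438537, 0.424648), (ds/dtau, dt/dtau) = (-0.308637, 0.992304); Gamma_sss = 1.682290, Gamma_sst = 0.000000, Gamma_stt = -0.910083, Gamma_tss = -0.293753, Gamma_tst = 0.000000, Gamma_ttt = 0.158914; k3 = (-0.308637, 0.992304, 0.735879, -0.128496)
  k4: at (s, t) = (0.430894, 0.449431), (ds/dtau, dt/dtau) = (-0.290223, 0.989092); Gamma_sss = 1.680484, Gamma_sst = 0.000000, Gamma_stt = -1.018314, Gamma_tss = -0.354040, Gamma_tst = 0.000000, Gamma_ttt = 0.214536; k4 = (-0.290223, 0.989092, 0.854675, -0.180061)
  Y <- Y + (h/6)(k1 + 2k2 + 2k3 + k4): s = 0.4308, t = 0.4494, ds/dtau = -0.2902, dt/dtau = 0.9890

Answer: s = 0.4308, t = 0.4494, ds/dtau = -0.2902, dt/dtau = 0.9890


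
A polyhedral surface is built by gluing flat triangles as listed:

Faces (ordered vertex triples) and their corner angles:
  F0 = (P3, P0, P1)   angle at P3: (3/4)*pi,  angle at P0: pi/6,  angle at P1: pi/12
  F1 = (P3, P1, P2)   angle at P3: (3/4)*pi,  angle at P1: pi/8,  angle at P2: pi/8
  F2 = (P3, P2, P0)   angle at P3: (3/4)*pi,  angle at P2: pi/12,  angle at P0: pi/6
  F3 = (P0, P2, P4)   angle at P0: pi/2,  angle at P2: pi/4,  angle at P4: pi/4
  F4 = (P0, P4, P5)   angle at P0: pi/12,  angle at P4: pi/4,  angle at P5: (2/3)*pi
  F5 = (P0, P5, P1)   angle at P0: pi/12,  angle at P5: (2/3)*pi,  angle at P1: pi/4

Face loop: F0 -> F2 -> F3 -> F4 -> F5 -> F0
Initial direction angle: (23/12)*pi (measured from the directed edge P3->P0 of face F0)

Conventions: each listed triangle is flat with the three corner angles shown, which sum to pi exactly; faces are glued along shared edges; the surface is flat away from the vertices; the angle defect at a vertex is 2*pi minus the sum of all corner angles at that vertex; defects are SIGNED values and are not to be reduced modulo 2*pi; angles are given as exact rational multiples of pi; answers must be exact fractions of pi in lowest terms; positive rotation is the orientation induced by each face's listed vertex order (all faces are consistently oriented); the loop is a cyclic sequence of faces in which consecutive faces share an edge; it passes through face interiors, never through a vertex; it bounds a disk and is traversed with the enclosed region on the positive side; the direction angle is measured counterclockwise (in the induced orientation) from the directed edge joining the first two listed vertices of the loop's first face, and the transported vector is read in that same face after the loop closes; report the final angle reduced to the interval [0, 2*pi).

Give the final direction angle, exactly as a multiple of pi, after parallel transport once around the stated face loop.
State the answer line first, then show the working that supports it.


Answer: final direction angle = (11/12)*pi

enclosed vertex P0: corner angles sum to pi, defect = 2*pi - pi = pi
by Gauss-Bonnet the loop rotates the vector by the enclosed defect sum (positive orientation, mod 2*pi)
final angle = (23/12)*pi + pi = (11/12)*pi (mod 2*pi)


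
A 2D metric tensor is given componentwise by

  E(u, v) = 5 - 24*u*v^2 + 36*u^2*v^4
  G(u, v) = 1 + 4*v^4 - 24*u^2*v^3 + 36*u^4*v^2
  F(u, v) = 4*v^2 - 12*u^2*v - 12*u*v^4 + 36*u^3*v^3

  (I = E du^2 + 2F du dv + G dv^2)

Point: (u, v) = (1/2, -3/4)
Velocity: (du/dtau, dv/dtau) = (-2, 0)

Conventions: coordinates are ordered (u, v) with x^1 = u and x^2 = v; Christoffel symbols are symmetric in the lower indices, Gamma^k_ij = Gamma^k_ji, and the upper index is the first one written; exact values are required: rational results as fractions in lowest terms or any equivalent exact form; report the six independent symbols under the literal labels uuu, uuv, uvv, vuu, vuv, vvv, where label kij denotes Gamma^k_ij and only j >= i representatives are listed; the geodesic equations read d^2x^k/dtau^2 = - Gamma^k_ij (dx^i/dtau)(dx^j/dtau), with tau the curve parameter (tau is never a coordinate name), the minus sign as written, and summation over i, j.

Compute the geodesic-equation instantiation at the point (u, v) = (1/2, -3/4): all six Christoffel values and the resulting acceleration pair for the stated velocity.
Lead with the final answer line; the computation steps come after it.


Answer: Gamma_uuu = -270/1577, Gamma_uuv = 360/1577, Gamma_uvv = -360/1577, Gamma_vuu = -1944/1577, Gamma_vuv = 2592/1577, Gamma_vvv = -2592/1577; accelerations (d^2u/dtau^2, d^2v/dtau^2) = (1080/1577, 7776/1577)

E = 281/256, F = 45/64, G = 97/16 at the point
E_u = -135/64, E_v = 45/16, F_u = -99/16, F_v = 279/32, G_u = 81/4, G_v = -81/4
EG - F^2 = 1577/256;  g^inv = (256/1577) * [[97/16, -45/64], [-45/64, 281/256]]
first-kind symbols [ij,l] = (1/2)(d_i g_jl + d_j g_il - d_l g_ij): [uu,u] = E_u/2 = -135/128, [uu,v] = F_u - E_v/2 = -243/32, [uv,u] = E_v/2 = 45/32, [uv,v] = G_u/2 = 81/8, [vv,u] = F_v - G_u/2 = -45/32, [vv,v] = G_v/2 = -81/8
Gamma^u_ij = (G*[ij,u] - F*[ij,v])/(EG - F^2), Gamma^v_ij = (E*[ij,v] - F*[ij,u])/(EG - F^2)
Gamma_uuu = -270/1577, Gamma_uuv = 360/1577, Gamma_uvv = -360/1577, Gamma_vuu = -1944/1577, Gamma_vuv = 2592/1577, Gamma_vvv = -2592/1577
d^2u/dtau^2 = -(Gamma_uuu*(-2)^2 + 2*Gamma_uuv*(-2)*(0) + Gamma_uvv*(0)^2) = 1080/1577
d^2v/dtau^2 = -(Gamma_vuu*(-2)^2 + 2*Gamma_vuv*(-2)*(0) + Gamma_vvv*(0)^2) = 7776/1577


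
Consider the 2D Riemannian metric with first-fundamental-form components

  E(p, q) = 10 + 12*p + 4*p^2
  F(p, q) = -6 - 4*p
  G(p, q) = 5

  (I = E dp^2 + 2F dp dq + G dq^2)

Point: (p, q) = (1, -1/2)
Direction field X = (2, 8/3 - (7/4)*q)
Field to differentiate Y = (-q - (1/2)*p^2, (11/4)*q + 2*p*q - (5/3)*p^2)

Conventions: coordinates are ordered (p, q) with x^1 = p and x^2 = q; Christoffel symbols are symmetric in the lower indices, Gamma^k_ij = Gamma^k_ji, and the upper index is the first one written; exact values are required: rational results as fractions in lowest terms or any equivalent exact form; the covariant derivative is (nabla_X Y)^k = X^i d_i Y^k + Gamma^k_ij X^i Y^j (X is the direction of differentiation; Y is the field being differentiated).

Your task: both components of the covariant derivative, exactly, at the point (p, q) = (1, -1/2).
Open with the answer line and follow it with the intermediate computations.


Answer: (nabla_X Y)^p = -133/24, (nabla_X Y)^q = 261/32

E = 26, F = -10, G = 5 at the point
E_p = 20, E_q = 0, F_p = -4, F_q = 0, G_p = 0, G_q = 0
EG - F^2 = 30;  g^inv = (1/30) * [[5, 10], [10, 26]]
first-kind symbols [ij,l] = (1/2)(d_i g_jl + d_j g_il - d_l g_ij): [pp,p] = E_p/2 = 10, [pp,q] = F_p - E_q/2 = -4, [pq,p] = E_q/2 = 0, [pq,q] = G_p/2 = 0, [qq,p] = F_q - G_p/2 = 0, [qq,q] = G_q/2 = 0
Gamma^p_ij = (G*[ij,p] - F*[ij,q])/(EG - F^2), Gamma^q_ij = (E*[ij,q] - F*[ij,p])/(EG - F^2)
Gamma_ppp = 1/3, Gamma_ppq = 0, Gamma_pqq = 0, Gamma_qpp = -2/15, Gamma_qpq = 0, Gamma_qqq = 0
X = (2, 85/24), Y = (0, -97/24) at the point


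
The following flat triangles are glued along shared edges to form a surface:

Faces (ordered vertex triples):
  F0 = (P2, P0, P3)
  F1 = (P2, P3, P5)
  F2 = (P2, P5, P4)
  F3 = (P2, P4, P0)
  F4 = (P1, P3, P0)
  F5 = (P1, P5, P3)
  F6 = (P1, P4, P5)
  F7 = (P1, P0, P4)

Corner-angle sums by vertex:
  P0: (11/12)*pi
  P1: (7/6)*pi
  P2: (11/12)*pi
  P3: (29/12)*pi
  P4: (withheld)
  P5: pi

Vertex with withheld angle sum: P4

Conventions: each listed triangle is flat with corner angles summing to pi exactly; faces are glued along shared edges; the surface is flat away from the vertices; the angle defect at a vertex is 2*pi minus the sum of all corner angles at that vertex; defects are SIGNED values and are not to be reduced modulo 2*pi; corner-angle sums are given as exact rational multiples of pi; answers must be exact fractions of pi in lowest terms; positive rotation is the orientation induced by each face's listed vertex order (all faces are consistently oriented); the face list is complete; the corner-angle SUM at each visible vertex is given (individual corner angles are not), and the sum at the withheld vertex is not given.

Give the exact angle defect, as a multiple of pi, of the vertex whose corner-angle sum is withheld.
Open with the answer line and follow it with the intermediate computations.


Answer: defect(P4) = (5/12)*pi

V = 6, E = 12, F = 8; chi = V - E + F = 2
Gauss-Bonnet: total defect = 2*pi*chi = 4*pi; visible defects sum to (43/12)*pi


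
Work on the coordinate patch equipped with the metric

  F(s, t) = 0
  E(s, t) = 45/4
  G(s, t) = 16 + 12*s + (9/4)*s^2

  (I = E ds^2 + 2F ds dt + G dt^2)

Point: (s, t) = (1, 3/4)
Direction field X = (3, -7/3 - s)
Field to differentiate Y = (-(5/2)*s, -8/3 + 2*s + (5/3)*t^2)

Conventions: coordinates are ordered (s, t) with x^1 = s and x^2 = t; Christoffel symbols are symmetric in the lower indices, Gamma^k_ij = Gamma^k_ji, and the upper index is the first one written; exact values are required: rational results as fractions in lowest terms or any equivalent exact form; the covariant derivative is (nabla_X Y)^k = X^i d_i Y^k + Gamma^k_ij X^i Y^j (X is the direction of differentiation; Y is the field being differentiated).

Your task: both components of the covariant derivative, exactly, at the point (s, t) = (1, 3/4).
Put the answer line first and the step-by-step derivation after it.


Answer: (nabla_X Y)^s = -1477/216, (nabla_X Y)^t = 85/528

E = 45/4, F = 0, G = 121/4 at the point
E_s = 0, E_t = 0, F_s = 0, F_t = 0, G_s = 33/2, G_t = 0
EG - F^2 = 5445/16;  g^inv = (16/5445) * [[121/4, 0], [0, 45/4]]
first-kind symbols [ij,l] = (1/2)(d_i g_jl + d_j g_il - d_l g_ij): [ss,s] = E_s/2 = 0, [ss,t] = F_s - E_t/2 = 0, [st,s] = E_t/2 = 0, [st,t] = G_s/2 = 33/4, [tt,s] = F_t - G_s/2 = -33/4, [tt,t] = G_t/2 = 0
Gamma^s_ij = (G*[ij,s] - F*[ij,t])/(EG - F^2), Gamma^t_ij = (E*[ij,t] - F*[ij,s])/(EG - F^2)
Gamma_sss = 0, Gamma_sst = 0, Gamma_stt = -11/15, Gamma_tss = 0, Gamma_tst = 3/11, Gamma_ttt = 0
X = (3, -10/3), Y = (-5/2, 13/48) at the point


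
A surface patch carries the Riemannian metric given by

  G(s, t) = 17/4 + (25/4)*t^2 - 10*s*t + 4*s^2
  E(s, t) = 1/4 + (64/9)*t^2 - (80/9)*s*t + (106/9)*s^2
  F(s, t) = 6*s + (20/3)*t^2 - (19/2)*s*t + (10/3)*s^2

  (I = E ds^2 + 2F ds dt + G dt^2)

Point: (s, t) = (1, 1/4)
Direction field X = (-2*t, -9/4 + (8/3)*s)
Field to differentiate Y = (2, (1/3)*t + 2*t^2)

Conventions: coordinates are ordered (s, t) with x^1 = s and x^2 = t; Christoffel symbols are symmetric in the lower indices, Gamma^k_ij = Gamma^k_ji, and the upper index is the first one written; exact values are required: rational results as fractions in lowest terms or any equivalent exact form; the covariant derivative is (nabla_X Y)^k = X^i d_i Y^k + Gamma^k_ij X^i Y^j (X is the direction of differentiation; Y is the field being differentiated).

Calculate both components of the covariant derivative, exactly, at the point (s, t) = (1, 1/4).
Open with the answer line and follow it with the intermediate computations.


Answer: (nabla_X Y)^s = 19339/210144, (nabla_X Y)^t = -655939/472824

E = 41/4, F = 59/8, G = 393/64 at the point
E_s = 64/3, E_t = -16/3, F_s = 247/24, F_t = -37/6, G_s = 11/2, G_t = -55/8
EG - F^2 = 2189/256;  g^inv = (256/2189) * [[393/64, -59/8], [-59/8, 41/4]]
first-kind symbols [ij,l] = (1/2)(d_i g_jl + d_j g_il - d_l g_ij): [ss,s] = E_s/2 = 32/3, [ss,t] = F_s - E_t/2 = 311/24, [st,s] = E_t/2 = -8/3, [st,t] = G_s/2 = 11/4, [tt,s] = F_t - G_s/2 = -107/12, [tt,t] = G_t/2 = -55/16
Gamma^s_ij = (G*[ij,s] - F*[ij,t])/(EG - F^2), Gamma^t_ij = (E*[ij,t] - F*[ij,s])/(EG - F^2)
Gamma_sss = -23092/6567, Gamma_sst = -9384/2189, Gamma_stt = -7527/2189, Gamma_tss = 13864/2189, Gamma_tst = 36752/6567, Gamma_ttt = 23444/6567
X = (-1/2, 5/12), Y = (2, 5/24) at the point


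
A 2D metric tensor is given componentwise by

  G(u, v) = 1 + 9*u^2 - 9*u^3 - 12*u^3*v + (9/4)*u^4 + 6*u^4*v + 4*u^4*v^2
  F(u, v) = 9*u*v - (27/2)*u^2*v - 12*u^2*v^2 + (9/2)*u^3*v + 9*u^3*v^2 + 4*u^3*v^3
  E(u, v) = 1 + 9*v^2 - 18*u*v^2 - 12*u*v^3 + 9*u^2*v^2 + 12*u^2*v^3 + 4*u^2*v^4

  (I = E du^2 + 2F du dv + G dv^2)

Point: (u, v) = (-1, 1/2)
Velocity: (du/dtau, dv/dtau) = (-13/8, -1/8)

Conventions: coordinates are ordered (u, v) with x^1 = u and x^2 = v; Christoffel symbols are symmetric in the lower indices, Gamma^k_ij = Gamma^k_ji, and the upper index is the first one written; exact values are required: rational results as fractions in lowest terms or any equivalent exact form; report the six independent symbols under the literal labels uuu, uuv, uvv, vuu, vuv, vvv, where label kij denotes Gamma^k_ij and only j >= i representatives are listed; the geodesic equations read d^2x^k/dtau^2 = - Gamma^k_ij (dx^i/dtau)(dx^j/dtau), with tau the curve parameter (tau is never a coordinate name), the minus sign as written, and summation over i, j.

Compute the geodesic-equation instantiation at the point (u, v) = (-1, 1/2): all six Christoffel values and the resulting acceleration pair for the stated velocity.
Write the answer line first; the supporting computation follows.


Answer: Gamma_uuu = -14/87, Gamma_uuv = 56/87, Gamma_uvv = -14/87, Gamma_vuu = 22/87, Gamma_vuv = -88/87, Gamma_vvv = 22/87; accelerations (d^2u/dtau^2, d^2v/dtau^2) = (77/464, -121/464)

E = 53/4, F = -77/4, G = 125/4 at the point
E_u = -14, E_v = 56, F_u = 39, F_v = -51, G_u = -88, G_v = 22
EG - F^2 = 87/2;  g^inv = (2/87) * [[125/4, 77/4], [77/4, 53/4]]
first-kind symbols [ij,l] = (1/2)(d_i g_jl + d_j g_il - d_l g_ij): [uu,u] = E_u/2 = -7, [uu,v] = F_u - E_v/2 = 11, [uv,u] = E_v/2 = 28, [uv,v] = G_u/2 = -44, [vv,u] = F_v - G_u/2 = -7, [vv,v] = G_v/2 = 11
Gamma^u_ij = (G*[ij,u] - F*[ij,v])/(EG - F^2), Gamma^v_ij = (E*[ij,v] - F*[ij,u])/(EG - F^2)
Gamma_uuu = -14/87, Gamma_uuv = 56/87, Gamma_uvv = -14/87, Gamma_vuu = 22/87, Gamma_vuv = -88/87, Gamma_vvv = 22/87
d^2u/dtau^2 = -(Gamma_uuu*(-13/8)^2 + 2*Gamma_uuv*(-13/8)*(-1/8) + Gamma_uvv*(-1/8)^2) = 77/464
d^2v/dtau^2 = -(Gamma_vuu*(-13/8)^2 + 2*Gamma_vuv*(-13/8)*(-1/8) + Gamma_vvv*(-1/8)^2) = -121/464


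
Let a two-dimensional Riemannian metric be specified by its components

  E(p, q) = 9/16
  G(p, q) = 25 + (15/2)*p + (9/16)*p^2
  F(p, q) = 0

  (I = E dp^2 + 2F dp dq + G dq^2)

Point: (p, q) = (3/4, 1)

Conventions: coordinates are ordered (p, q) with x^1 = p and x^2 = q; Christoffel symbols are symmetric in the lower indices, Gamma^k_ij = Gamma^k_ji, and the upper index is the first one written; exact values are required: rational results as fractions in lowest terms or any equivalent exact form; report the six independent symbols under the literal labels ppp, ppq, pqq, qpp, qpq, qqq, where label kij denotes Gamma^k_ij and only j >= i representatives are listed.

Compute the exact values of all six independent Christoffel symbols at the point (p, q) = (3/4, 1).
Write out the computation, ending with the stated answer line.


E = 9/16, F = 0, G = 7921/256 at the point
E_p = 0, E_q = 0, F_p = 0, F_q = 0, G_p = 267/32, G_q = 0
EG - F^2 = 71289/4096;  g^inv = (4096/71289) * [[7921/256, 0], [0, 9/16]]
first-kind symbols [ij,l] = (1/2)(d_i g_jl + d_j g_il - d_l g_ij): [pp,p] = E_p/2 = 0, [pp,q] = F_p - E_q/2 = 0, [pq,p] = E_q/2 = 0, [pq,q] = G_p/2 = 267/64, [qq,p] = F_q - G_p/2 = -267/64, [qq,q] = G_q/2 = 0
Gamma^p_ij = (G*[ij,p] - F*[ij,q])/(EG - F^2), Gamma^q_ij = (E*[ij,q] - F*[ij,p])/(EG - F^2)

Answer: Gamma_ppp = 0, Gamma_ppq = 0, Gamma_pqq = -89/12, Gamma_qpp = 0, Gamma_qpq = 12/89, Gamma_qqq = 0


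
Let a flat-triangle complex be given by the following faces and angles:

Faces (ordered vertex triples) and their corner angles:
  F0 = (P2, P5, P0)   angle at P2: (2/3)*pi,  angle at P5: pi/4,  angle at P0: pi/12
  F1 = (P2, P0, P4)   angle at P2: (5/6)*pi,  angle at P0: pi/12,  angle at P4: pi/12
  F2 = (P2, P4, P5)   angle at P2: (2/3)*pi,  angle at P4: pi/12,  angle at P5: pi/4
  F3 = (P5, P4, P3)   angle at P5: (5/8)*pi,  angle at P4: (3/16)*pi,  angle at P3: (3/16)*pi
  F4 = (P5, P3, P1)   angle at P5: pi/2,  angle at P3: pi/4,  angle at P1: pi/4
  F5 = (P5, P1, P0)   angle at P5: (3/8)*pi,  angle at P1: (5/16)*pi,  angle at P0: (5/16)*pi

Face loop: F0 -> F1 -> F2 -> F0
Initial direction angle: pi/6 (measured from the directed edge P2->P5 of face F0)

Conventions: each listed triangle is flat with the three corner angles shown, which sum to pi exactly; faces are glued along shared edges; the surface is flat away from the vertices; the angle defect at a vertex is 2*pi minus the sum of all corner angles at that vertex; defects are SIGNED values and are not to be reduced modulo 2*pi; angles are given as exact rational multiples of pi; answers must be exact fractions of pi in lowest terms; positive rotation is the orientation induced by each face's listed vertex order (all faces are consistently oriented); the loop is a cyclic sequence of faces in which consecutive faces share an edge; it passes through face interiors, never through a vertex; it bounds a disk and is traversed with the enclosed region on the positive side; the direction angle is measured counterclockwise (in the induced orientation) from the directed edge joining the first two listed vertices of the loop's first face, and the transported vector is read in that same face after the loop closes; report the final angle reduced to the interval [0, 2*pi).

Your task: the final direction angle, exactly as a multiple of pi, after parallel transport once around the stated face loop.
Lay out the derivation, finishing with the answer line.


enclosed vertex P2: corner angles sum to (13/6)*pi, defect = 2*pi - (13/6)*pi = -pi/6
adding the enclosed defects to the starting angle (mod 2*pi, induced orientation) gives the holonomy
final angle = pi/6 - pi/6 = 0 (mod 2*pi)

Answer: final direction angle = 0


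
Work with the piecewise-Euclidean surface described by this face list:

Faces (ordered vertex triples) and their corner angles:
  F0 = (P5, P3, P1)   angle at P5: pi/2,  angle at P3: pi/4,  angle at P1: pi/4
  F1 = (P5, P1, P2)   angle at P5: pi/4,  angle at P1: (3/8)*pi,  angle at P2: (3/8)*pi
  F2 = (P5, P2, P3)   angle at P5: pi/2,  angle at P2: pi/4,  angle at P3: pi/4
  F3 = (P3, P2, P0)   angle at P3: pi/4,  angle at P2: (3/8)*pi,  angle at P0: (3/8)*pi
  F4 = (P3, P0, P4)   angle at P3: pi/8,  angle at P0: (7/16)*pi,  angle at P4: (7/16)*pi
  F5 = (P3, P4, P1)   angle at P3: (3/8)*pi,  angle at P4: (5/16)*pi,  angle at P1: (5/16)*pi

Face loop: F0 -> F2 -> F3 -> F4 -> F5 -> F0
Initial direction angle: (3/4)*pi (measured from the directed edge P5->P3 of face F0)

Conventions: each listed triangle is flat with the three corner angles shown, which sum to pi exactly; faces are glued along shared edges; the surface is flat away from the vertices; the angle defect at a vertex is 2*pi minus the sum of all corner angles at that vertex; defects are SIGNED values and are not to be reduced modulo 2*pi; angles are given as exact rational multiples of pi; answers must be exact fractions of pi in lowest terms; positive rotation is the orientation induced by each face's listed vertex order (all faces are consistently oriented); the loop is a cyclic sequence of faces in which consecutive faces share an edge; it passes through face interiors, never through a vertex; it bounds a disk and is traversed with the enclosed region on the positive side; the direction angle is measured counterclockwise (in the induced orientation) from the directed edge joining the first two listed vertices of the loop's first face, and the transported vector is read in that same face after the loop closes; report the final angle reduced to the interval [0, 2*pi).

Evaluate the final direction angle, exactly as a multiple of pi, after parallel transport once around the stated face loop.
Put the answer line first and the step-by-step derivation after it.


Answer: final direction angle = (3/2)*pi

enclosed vertex P3: corner angles sum to (5/4)*pi, defect = 2*pi - (5/4)*pi = (3/4)*pi
holonomy = initial angle + sum of enclosed defects (mod 2*pi), positive in the induced orientation
final angle = (3/4)*pi + (3/4)*pi = (3/2)*pi (mod 2*pi)


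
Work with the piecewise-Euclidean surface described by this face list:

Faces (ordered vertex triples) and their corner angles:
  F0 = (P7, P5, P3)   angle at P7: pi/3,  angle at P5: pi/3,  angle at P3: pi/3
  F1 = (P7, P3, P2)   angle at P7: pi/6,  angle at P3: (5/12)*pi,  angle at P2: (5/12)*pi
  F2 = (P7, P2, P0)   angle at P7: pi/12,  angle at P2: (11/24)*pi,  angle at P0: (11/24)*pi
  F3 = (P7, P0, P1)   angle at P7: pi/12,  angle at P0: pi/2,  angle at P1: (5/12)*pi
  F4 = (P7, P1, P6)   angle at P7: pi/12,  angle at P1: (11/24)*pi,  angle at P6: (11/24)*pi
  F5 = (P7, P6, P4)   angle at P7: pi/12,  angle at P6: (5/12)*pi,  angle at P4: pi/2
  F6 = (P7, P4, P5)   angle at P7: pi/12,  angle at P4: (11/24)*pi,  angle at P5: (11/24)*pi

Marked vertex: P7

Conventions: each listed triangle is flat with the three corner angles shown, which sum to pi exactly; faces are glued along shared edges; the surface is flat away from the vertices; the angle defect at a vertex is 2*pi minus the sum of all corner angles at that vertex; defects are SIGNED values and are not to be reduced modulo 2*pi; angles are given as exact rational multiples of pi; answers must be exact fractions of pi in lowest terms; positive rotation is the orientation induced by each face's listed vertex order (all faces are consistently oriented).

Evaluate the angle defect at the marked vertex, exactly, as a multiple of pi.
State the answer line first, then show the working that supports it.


Answer: defect(P7) = (13/12)*pi

Sum of corner angles at P7: (11/12)*pi
defect = 2*pi - (11/12)*pi


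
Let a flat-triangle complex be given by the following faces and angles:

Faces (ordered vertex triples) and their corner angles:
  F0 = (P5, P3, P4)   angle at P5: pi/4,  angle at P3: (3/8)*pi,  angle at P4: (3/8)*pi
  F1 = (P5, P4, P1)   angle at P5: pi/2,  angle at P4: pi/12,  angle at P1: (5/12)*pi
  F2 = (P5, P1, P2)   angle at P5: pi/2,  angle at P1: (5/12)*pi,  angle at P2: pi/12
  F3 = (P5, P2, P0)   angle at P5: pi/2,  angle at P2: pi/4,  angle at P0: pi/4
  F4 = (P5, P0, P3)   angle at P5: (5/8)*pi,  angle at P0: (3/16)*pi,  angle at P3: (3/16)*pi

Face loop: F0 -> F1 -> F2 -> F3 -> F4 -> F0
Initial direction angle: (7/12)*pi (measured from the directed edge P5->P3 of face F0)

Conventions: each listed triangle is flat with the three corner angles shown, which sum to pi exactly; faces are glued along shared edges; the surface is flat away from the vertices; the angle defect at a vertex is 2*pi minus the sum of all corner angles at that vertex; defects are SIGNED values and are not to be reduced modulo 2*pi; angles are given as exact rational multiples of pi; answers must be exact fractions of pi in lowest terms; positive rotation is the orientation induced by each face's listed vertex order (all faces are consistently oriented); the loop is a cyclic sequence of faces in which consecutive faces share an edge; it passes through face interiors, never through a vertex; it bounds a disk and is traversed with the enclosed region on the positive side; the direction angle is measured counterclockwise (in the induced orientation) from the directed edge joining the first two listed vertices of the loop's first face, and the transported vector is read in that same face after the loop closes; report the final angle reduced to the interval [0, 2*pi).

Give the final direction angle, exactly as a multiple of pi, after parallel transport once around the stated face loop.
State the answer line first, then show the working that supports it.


Answer: final direction angle = (5/24)*pi

enclosed vertex P5: corner angles sum to (19/8)*pi, defect = 2*pi - (19/8)*pi = (-3/8)*pi
by Gauss-Bonnet the loop rotates the vector by the enclosed defect sum (positive orientation, mod 2*pi)
final angle = (7/12)*pi - (3/8)*pi = (5/24)*pi (mod 2*pi)


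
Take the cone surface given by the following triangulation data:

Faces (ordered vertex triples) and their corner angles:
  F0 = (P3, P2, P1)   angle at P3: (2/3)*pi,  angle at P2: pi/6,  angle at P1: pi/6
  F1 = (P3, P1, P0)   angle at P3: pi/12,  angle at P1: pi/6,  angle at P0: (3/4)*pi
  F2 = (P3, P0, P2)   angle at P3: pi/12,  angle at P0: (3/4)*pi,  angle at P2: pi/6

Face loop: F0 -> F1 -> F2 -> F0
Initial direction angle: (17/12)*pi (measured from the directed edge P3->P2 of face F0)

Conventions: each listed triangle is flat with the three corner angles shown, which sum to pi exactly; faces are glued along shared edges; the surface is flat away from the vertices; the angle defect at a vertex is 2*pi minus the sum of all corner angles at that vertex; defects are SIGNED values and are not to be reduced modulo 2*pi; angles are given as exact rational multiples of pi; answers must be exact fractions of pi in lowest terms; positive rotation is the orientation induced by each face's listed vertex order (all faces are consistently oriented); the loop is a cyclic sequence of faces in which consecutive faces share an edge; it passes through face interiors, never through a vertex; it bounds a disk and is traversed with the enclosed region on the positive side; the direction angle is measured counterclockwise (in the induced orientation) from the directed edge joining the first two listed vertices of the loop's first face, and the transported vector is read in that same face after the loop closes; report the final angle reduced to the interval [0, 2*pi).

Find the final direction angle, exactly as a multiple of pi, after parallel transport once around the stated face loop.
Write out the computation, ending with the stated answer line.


enclosed vertex P3: corner angles sum to (5/6)*pi, defect = 2*pi - (5/6)*pi = (7/6)*pi
the final direction is the initial angle plus the enclosed defects, taken mod 2*pi in the induced orientation
final angle = (17/12)*pi + (7/6)*pi = (7/12)*pi (mod 2*pi)

Answer: final direction angle = (7/12)*pi


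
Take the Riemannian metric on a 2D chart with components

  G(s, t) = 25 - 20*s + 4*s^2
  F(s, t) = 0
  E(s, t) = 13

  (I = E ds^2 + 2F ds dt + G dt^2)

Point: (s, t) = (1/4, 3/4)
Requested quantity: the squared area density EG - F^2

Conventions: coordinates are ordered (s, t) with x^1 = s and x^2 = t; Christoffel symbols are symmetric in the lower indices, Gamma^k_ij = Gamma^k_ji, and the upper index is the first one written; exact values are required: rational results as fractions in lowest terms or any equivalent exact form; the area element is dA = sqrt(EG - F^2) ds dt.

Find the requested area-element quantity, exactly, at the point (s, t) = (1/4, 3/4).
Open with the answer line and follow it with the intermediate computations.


Answer: EG - F^2 = 1053/4

E = 13, F = 0, G = 81/4; EG - F^2 = 1053/4


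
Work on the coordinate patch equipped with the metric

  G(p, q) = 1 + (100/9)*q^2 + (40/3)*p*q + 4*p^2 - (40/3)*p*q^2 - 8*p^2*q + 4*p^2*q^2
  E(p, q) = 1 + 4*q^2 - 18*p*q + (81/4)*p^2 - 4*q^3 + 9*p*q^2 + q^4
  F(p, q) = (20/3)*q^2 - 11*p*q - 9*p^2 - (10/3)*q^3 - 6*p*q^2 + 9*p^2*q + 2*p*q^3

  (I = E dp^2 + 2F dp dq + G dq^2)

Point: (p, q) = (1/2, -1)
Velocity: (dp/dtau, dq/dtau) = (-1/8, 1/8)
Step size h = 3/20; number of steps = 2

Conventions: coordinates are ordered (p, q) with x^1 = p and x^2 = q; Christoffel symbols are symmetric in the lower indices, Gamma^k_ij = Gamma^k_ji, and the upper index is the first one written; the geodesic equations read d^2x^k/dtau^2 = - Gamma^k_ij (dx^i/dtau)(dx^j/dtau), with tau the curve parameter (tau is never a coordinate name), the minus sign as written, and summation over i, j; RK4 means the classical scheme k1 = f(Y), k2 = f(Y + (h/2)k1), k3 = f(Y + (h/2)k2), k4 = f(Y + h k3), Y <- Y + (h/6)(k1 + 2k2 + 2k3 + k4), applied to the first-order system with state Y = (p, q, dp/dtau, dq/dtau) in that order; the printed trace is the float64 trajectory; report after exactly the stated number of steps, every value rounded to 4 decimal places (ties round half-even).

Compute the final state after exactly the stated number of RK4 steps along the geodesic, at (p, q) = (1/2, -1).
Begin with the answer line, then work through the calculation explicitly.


Answer: p = 0.4612, q = -0.9628, dp/dtau = -0.1338, dq/dtau = 0.1226

f(Y) = (dp/dtau, dq/dtau, -Gamma^p_ij Y'^i Y'^j, -Gamma^q_ij Y'^i Y'^j) with the Gammas evaluated at the stage position; h = 0.150000; intermediate values shown to 6 dp
step 0: p = 0.5000, q = -1.0000, dp/dtau = -0.1250, dq/dtau = 0.1250
step 1:
  k1: at (p, q) = (0.500000, -1.000000), (dp/dtau, dq/dtau) = (-0.125000, 0.125000); Gamma_ppp = 0.778668, Gamma_ppq = -0.692149, Gamma_pqq = -0.403754, Gamma_qpp = 0.197757, Gamma_qpq = -0.175784, Gamma_qqq = -0.102541; k1 = (-0.125000, 0.125000, -0.027488, -0.006981)
  k2: at (p, q) = (0.490625, -0.990625), (dp/dtau, dq/dtau) = (-0.127062, 0.124476); Gamma_ppp = 0.787311, Gamma_ppq = -0.696551, Gamma_pqq = -0.411516, Gamma_qpp = 0.205383, Gamma_qpq = -0.181707, Gamma_qqq = -0.107350; k2 = (-0.127062, 0.124476, -0.028368, -0.007400)
  k3: at (p, q) = (0.490470, -0.990664), (dp/dtau, dq/dtau) = (-0.127128, 0.124445); Gamma_ppp = 0.787326, Gamma_ppq = -0.696579, Gamma_pqq = -0.411578, Gamma_qpp = 0.205516, Gamma_qpq = -0.181828, Gamma_qqq = -0.107434; k3 = (-0.127128, 0.124445, -0.028391, -0.007411)
  k4: at (p, q) = (0.480931, -0.981333), (dp/dtau, dq/dtau) = (-0.129259, 0.123888); Gamma_ppp = 0.796096, Gamma_ppq = -0.701036, Gamma_pqq = -0.419537, Gamma_qpp = 0.213550, Gamma_qpq = -0.188051, Gamma_qqq = -0.112540; k4 = (-0.129259, 0.123888, -0.029314, -0.007863)
  Y <- Y + (h/6)(k1 + 2k2 + 2k3 + k4): p = 0.4809, q = -0.9813, dp/dtau = -0.1293, dq/dtau = 0.1239
step 2:
  k1: at (p, q) = (0.480934, -0.981332), (dp/dtau, dq/dtau) = (-0.129258, 0.123888); Gamma_ppp = 0.796096, Gamma_ppq = -0.701035, Gamma_pqq = -0.419536, Gamma_qpp = 0.213547, Gamma_qpq = -0.188048, Gamma_qqq = -0.112538; k1 = (-0.129258, 0.123888, -0.029314, -0.007863)
  k2: at (p, q) = (0.471240, -0.972040), (dp/dtau, dq/dtau) = (-0.131457, 0.123299); Gamma_ppp = 0.804989, Gamma_ppq = -0.705543, Gamma_pqq = -0.427691, Gamma_qpp = 0.222000, Gamma_qpq = -0.194575, Gamma_qqq = -0.117949; k2 = (-0.131457, 0.123299, -0.030280, -0.008351)
  k3: at (p, q) = (0.471075, -0.972084), (dp/dtau, dq/dtau) = (-0.131529, 0.123262); Gamma_ppp = 0.805001, Gamma_ppq = -0.705569, Gamma_pqq = -0.427757, Gamma_qpp = 0.222150, Gamma_qpq = -0.194710, Gamma_qqq = -0.118045; k3 = (-0.131529, 0.123262, -0.030305, -0.008363)
  k4: at (p, q) = (0.461205, -0.962842), (dp/dtau, dq/dtau) = (-0.133804, 0.122634); Gamma_ppp = 0.814009, Gamma_ppq = -0.710121, Gamma_pqq = -0.436114, Gamma_qpp = 0.231068, Gamma_qpq = -0.201578, Gamma_qqq = -0.123797; k4 = (-0.133804, 0.122634, -0.031319, -0.008890)
  Y <- Y + (h/6)(k1 + 2k2 + 2k3 + k4): p = 0.4612, q = -0.9628, dp/dtau = -0.1338, dq/dtau = 0.1226


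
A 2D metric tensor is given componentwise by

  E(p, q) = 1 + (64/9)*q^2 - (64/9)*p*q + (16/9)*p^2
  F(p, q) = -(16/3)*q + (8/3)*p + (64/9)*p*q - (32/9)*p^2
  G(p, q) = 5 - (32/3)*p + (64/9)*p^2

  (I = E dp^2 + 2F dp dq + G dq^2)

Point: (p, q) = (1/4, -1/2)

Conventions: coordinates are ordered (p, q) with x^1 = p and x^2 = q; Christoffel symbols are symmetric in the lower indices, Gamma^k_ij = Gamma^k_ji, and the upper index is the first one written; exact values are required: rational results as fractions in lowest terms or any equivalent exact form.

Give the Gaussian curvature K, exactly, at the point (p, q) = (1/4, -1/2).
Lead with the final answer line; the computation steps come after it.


Answer: K = -144/625

E = 34/9, F = 20/9, G = 25/9, EG - F^2 = 50/9 at the point
E_p = 40/9, E_q = -80/9, F_p = -8/3, F_q = -32/9, G_p = -64/9, G_q = 0
E_qq = 128/9, F_pq = 64/9, G_pp = 128/9
Evaluate Brioschi's two determinant matrices M1, M2 and divide by (EG - F^2)^2.
M1 = [[-E_qq/2 + F_pq - G_pp/2, E_p/2, F_p - E_q/2], [F_q - G_p/2, E, F], [G_q/2, F, G]] = [[-64/9, 20/9, 16/9], [0, 34/9, 20/9], [0, 20/9, 25/9]]; det M1 = -3200/81
M2 = [[0, E_q/2, G_p/2], [E_q/2, E, F], [G_p/2, F, G]] = [[0, -40/9, -32/9], [-40/9, 34/9, 20/9], [-32/9, 20/9, 25/9]]; det M2 = -2624/81
det M1 - det M2 = -64/9; K = -64/9 / (50/9)^2 = -144/625
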